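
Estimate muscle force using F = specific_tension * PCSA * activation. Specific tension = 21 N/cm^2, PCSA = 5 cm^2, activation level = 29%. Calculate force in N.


F = sigma * PCSA * activation
F = 21 * 5 * 0.29
F = 30.45 N


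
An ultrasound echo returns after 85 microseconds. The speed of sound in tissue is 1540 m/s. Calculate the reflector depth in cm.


depth = c * t / 2
t = 85 us = 8.5000e-05 s
depth = 1540 * 8.5000e-05 / 2
depth = 0.06545 m = 6.545 cm


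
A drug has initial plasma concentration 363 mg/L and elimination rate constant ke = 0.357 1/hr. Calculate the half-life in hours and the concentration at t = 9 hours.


t_half = ln(2) / ke = 0.693147 / 0.357 = 1.942 hr
C(t) = C0 * exp(-ke*t) = 363 * exp(-0.357*9)
C(9) = 14.61 mg/L


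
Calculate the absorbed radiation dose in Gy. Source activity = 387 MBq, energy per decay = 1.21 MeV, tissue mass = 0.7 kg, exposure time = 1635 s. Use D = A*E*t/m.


A = 387 MBq = 3.8700e+08 Bq
E = 1.21 MeV = 1.93842e-13 J
D = A*E*t/m = 3.8700e+08*1.93842e-13*1635/0.7
D = 0.1752 Gy


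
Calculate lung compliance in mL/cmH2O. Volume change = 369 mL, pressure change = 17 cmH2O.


C = dV / dP
C = 369 / 17
C = 21.71 mL/cmH2O


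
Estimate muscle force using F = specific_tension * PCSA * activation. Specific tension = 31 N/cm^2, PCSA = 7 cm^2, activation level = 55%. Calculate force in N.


F = sigma * PCSA * activation
F = 31 * 7 * 0.55
F = 119.4 N


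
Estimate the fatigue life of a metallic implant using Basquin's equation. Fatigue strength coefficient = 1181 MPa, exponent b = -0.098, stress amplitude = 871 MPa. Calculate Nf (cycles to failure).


sigma_a = sigma_f' * (2Nf)^b
2Nf = (sigma_a/sigma_f')^(1/b)
2Nf = (871/1181)^(1/-0.098)
2Nf = 22.351336
Nf = 11.18


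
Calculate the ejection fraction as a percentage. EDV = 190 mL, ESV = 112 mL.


SV = EDV - ESV = 190 - 112 = 78 mL
EF = SV/EDV * 100 = 78/190 * 100
EF = 41.05%


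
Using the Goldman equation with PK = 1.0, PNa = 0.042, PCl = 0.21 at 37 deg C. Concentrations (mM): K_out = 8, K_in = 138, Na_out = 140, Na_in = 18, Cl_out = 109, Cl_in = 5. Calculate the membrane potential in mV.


Vm = (RT/F)*ln((PK*Ko + PNa*Nao + PCl*Cli)/(PK*Ki + PNa*Nai + PCl*Clo))
Numer = 14.93, Denom = 161.646
Vm = -63.66 mV


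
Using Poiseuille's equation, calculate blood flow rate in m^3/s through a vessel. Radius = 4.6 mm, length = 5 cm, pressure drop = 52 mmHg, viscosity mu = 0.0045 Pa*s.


Q = pi*r^4*dP / (8*mu*L)
r = 0.0046 m, L = 0.05 m
dP = 52 mmHg = 6932.744 Pa
Q = 0.005418 m^3/s


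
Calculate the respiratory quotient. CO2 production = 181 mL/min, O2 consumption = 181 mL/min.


RQ = VCO2 / VO2
RQ = 181 / 181
RQ = 1


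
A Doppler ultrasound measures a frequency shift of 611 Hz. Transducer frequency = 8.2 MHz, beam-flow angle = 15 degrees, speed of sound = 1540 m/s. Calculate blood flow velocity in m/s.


v = fd * c / (2 * f0 * cos(theta))
v = 611 * 1540 / (2 * 8.2000e+06 * cos(15))
v = 0.0594 m/s


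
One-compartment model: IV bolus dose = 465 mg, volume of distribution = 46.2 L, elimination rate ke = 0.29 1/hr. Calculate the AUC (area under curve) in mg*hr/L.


C0 = Dose/Vd = 465/46.2 = 10.0649 mg/L
AUC = C0/ke = 10.0649/0.29
AUC = 34.71 mg*hr/L


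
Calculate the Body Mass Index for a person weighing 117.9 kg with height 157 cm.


BMI = weight / height^2
height = 157 cm = 1.57 m
BMI = 117.9 / 1.57^2
BMI = 47.83 kg/m^2


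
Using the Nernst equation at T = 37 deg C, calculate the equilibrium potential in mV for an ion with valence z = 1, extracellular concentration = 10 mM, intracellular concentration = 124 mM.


E = (RT/(zF)) * ln(C_out/C_in)
T = 37 + 273.15 = 310.15 K
E = (8.314 * 310.15 / (1 * 96485)) * ln(10/124)
E = -67.29 mV


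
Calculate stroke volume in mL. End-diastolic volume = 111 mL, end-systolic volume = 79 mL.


SV = EDV - ESV
SV = 111 - 79
SV = 32 mL


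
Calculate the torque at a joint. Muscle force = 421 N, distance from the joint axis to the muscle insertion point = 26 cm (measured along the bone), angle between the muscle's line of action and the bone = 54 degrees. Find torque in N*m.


Torque = F * d * sin(theta)   (moment arm = d*sin(theta))
d = 26 cm = 0.26 m
Torque = 421 * 0.26 * sin(54)
Torque = 88.56 N*m


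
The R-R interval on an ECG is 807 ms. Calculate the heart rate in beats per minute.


HR = 60 / RR_interval(s)
RR = 807 ms = 0.807 s
HR = 60 / 0.807 = 74.35 bpm


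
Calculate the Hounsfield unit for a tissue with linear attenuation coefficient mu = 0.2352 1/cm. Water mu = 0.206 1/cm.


HU = ((mu_tissue - mu_water) / mu_water) * 1000
HU = ((0.2352 - 0.206) / 0.206) * 1000
HU = 141.7


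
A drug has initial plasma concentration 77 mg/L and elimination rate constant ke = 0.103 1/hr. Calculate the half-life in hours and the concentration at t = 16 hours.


t_half = ln(2) / ke = 0.693147 / 0.103 = 6.73 hr
C(t) = C0 * exp(-ke*t) = 77 * exp(-0.103*16)
C(16) = 14.82 mg/L


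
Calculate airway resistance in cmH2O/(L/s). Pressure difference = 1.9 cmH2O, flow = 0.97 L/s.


R = dP / flow
R = 1.9 / 0.97
R = 1.959 cmH2O/(L/s)


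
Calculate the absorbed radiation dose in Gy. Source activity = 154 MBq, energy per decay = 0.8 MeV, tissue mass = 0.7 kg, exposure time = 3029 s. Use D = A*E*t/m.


A = 154 MBq = 1.5400e+08 Bq
E = 0.8 MeV = 1.2816e-13 J
D = A*E*t/m = 1.5400e+08*1.2816e-13*3029/0.7
D = 0.0854 Gy


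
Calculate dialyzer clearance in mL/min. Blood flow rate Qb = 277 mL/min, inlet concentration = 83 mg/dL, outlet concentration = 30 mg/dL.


K = Qb * (Cb_in - Cb_out) / Cb_in
K = 277 * (83 - 30) / 83
K = 176.9 mL/min


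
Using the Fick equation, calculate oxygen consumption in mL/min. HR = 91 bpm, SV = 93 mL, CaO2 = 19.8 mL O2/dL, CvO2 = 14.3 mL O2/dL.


CO = HR*SV = 91*93/1000 = 8.463 L/min
a-v O2 diff = 19.8 - 14.3 = 5.5 mL/dL
VO2 = CO * (CaO2-CvO2) * 10 dL/L
VO2 = 8.463 * 5.5 * 10
VO2 = 465.5 mL/min


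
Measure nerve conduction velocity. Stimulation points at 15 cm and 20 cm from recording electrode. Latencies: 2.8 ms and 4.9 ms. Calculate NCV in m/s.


Distance = (20 - 15) / 100 = 0.05 m
dt = (4.9 - 2.8) / 1000 = 0.0021 s
NCV = dist / dt = 23.81 m/s


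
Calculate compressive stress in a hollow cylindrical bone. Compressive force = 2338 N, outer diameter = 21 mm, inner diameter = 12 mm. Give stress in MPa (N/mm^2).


A = pi*(r_o^2 - r_i^2)
r_o = 10.5 mm, r_i = 6 mm
A = 233.263 mm^2
sigma = F/A = 2338 / 233.263
sigma = 10.02 MPa


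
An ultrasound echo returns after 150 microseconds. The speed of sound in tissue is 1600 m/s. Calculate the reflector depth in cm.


depth = c * t / 2
t = 150 us = 1.5000e-04 s
depth = 1600 * 1.5000e-04 / 2
depth = 0.12 m = 12 cm


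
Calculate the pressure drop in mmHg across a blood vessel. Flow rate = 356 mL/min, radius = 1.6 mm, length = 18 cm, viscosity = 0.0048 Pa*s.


dP = 8*mu*L*Q / (pi*r^4)
Q = 356 mL/min = 5.93333e-06 m^3/s
dP = 1991.92 Pa = 1991.92 / 133.322 mmHg = 14.94 mmHg


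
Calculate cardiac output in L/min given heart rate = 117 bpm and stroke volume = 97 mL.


CO = HR * SV
CO = 117 * 97 / 1000
CO = 11.35 L/min


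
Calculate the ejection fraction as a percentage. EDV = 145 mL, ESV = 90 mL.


SV = EDV - ESV = 145 - 90 = 55 mL
EF = SV/EDV * 100 = 55/145 * 100
EF = 37.93%


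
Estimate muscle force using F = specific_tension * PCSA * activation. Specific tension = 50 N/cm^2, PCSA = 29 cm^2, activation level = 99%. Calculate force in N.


F = sigma * PCSA * activation
F = 50 * 29 * 0.99
F = 1436 N


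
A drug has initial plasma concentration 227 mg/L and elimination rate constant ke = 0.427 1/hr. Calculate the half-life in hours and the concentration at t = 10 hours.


t_half = ln(2) / ke = 0.693147 / 0.427 = 1.623 hr
C(t) = C0 * exp(-ke*t) = 227 * exp(-0.427*10)
C(10) = 3.174 mg/L


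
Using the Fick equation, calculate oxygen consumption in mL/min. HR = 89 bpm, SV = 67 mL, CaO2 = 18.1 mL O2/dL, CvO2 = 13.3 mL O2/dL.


CO = HR*SV = 89*67/1000 = 5.963 L/min
a-v O2 diff = 18.1 - 13.3 = 4.8 mL/dL
VO2 = CO * (CaO2-CvO2) * 10 dL/L
VO2 = 5.963 * 4.8 * 10
VO2 = 286.2 mL/min


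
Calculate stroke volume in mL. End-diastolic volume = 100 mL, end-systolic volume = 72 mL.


SV = EDV - ESV
SV = 100 - 72
SV = 28 mL


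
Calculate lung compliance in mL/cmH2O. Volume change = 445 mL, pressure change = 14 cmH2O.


C = dV / dP
C = 445 / 14
C = 31.79 mL/cmH2O


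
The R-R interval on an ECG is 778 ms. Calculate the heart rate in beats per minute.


HR = 60 / RR_interval(s)
RR = 778 ms = 0.778 s
HR = 60 / 0.778 = 77.12 bpm


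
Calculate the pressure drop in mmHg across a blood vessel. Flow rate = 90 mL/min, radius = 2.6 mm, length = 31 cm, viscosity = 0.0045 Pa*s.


dP = 8*mu*L*Q / (pi*r^4)
Q = 90 mL/min = 1.5e-06 m^3/s
dP = 116.604 Pa = 116.604 / 133.322 mmHg = 0.8746 mmHg


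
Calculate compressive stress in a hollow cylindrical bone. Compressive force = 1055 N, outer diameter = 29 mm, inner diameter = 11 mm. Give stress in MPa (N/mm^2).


A = pi*(r_o^2 - r_i^2)
r_o = 14.5 mm, r_i = 5.5 mm
A = 565.487 mm^2
sigma = F/A = 1055 / 565.487
sigma = 1.866 MPa


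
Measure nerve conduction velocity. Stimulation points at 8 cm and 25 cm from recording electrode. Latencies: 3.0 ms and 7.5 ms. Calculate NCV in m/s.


Distance = (25 - 8) / 100 = 0.17 m
dt = (7.5 - 3.0) / 1000 = 0.0045 s
NCV = dist / dt = 37.78 m/s


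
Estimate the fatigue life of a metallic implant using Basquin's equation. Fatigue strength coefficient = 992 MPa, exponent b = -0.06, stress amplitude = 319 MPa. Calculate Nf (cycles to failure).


sigma_a = sigma_f' * (2Nf)^b
2Nf = (sigma_a/sigma_f')^(1/b)
2Nf = (319/992)^(1/-0.06)
2Nf = 1.6293579e+08
Nf = 8.1468e+07


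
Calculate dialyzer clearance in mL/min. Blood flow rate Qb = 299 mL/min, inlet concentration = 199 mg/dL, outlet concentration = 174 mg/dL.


K = Qb * (Cb_in - Cb_out) / Cb_in
K = 299 * (199 - 174) / 199
K = 37.56 mL/min


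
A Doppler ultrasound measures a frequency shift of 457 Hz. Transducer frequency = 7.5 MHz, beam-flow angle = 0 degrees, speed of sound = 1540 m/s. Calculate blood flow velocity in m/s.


v = fd * c / (2 * f0 * cos(theta))
v = 457 * 1540 / (2 * 7.5000e+06 * cos(0))
v = 0.04692 m/s


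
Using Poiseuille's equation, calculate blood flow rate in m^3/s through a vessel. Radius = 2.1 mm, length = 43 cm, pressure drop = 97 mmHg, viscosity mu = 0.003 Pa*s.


Q = pi*r^4*dP / (8*mu*L)
r = 0.0021 m, L = 0.43 m
dP = 97 mmHg = 12932.234 Pa
Q = 7.6563e-05 m^3/s


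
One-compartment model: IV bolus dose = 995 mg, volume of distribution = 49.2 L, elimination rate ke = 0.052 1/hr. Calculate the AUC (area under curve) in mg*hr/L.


C0 = Dose/Vd = 995/49.2 = 20.2236 mg/L
AUC = C0/ke = 20.2236/0.052
AUC = 388.9 mg*hr/L


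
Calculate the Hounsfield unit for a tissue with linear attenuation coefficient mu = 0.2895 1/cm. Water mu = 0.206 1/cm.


HU = ((mu_tissue - mu_water) / mu_water) * 1000
HU = ((0.2895 - 0.206) / 0.206) * 1000
HU = 405.3


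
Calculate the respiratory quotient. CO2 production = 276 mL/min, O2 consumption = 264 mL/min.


RQ = VCO2 / VO2
RQ = 276 / 264
RQ = 1.045


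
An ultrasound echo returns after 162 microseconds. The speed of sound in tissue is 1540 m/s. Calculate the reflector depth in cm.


depth = c * t / 2
t = 162 us = 1.6200e-04 s
depth = 1540 * 1.6200e-04 / 2
depth = 0.12474 m = 12.474 cm


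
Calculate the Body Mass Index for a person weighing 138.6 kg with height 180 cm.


BMI = weight / height^2
height = 180 cm = 1.8 m
BMI = 138.6 / 1.8^2
BMI = 42.78 kg/m^2


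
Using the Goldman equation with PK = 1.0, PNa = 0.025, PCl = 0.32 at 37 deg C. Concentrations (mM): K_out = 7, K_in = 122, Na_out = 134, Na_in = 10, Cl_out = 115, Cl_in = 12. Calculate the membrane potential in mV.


Vm = (RT/F)*ln((PK*Ko + PNa*Nao + PCl*Cli)/(PK*Ki + PNa*Nai + PCl*Clo))
Numer = 14.19, Denom = 159.05
Vm = -64.59 mV


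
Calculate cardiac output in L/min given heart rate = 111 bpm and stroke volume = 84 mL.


CO = HR * SV
CO = 111 * 84 / 1000
CO = 9.324 L/min


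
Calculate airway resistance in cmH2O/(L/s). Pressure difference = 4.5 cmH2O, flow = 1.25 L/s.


R = dP / flow
R = 4.5 / 1.25
R = 3.6 cmH2O/(L/s)


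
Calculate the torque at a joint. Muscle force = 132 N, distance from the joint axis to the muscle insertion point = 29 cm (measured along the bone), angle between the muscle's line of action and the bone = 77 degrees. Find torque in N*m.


Torque = F * d * sin(theta)   (moment arm = d*sin(theta))
d = 29 cm = 0.29 m
Torque = 132 * 0.29 * sin(77)
Torque = 37.3 N*m


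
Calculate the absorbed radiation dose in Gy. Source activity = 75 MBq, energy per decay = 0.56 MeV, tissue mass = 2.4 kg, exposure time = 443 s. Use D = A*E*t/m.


A = 75 MBq = 7.5000e+07 Bq
E = 0.56 MeV = 8.9712e-14 J
D = A*E*t/m = 7.5000e+07*8.9712e-14*443/2.4
D = 0.001242 Gy


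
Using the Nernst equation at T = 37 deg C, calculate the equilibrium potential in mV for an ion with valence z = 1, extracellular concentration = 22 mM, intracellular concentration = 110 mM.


E = (RT/(zF)) * ln(C_out/C_in)
T = 37 + 273.15 = 310.15 K
E = (8.314 * 310.15 / (1 * 96485)) * ln(22/110)
E = -43.01 mV


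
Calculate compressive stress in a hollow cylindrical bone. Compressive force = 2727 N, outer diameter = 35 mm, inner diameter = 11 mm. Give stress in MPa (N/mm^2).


A = pi*(r_o^2 - r_i^2)
r_o = 17.5 mm, r_i = 5.5 mm
A = 867.08 mm^2
sigma = F/A = 2727 / 867.08
sigma = 3.145 MPa


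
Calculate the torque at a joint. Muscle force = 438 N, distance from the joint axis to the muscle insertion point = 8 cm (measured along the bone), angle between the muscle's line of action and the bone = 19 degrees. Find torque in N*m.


Torque = F * d * sin(theta)   (moment arm = d*sin(theta))
d = 8 cm = 0.08 m
Torque = 438 * 0.08 * sin(19)
Torque = 11.41 N*m


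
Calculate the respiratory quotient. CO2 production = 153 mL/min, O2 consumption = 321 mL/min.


RQ = VCO2 / VO2
RQ = 153 / 321
RQ = 0.4766


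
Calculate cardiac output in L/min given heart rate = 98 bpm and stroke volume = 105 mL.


CO = HR * SV
CO = 98 * 105 / 1000
CO = 10.29 L/min


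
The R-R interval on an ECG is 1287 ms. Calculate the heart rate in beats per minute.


HR = 60 / RR_interval(s)
RR = 1287 ms = 1.287 s
HR = 60 / 1.287 = 46.62 bpm


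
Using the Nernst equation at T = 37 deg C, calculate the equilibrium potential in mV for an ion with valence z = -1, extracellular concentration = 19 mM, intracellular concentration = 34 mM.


E = (RT/(zF)) * ln(C_out/C_in)
T = 37 + 273.15 = 310.15 K
E = (8.314 * 310.15 / (-1 * 96485)) * ln(19/34)
E = 15.55 mV


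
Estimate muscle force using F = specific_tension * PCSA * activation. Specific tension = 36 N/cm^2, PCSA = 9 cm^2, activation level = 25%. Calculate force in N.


F = sigma * PCSA * activation
F = 36 * 9 * 0.25
F = 81 N


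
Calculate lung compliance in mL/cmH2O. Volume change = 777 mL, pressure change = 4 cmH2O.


C = dV / dP
C = 777 / 4
C = 194.2 mL/cmH2O


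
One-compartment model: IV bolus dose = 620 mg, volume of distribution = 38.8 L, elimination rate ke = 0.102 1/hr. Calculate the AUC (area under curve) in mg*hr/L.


C0 = Dose/Vd = 620/38.8 = 15.9794 mg/L
AUC = C0/ke = 15.9794/0.102
AUC = 156.7 mg*hr/L


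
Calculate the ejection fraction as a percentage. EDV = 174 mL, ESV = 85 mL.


SV = EDV - ESV = 174 - 85 = 89 mL
EF = SV/EDV * 100 = 89/174 * 100
EF = 51.15%


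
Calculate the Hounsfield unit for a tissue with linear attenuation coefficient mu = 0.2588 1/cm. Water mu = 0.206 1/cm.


HU = ((mu_tissue - mu_water) / mu_water) * 1000
HU = ((0.2588 - 0.206) / 0.206) * 1000
HU = 256.3


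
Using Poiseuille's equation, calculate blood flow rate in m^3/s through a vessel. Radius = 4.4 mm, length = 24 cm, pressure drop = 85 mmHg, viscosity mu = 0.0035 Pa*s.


Q = pi*r^4*dP / (8*mu*L)
r = 0.0044 m, L = 0.24 m
dP = 85 mmHg = 11332.37 Pa
Q = 0.001986 m^3/s


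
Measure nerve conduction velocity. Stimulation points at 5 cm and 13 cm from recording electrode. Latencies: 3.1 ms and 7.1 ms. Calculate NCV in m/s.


Distance = (13 - 5) / 100 = 0.08 m
dt = (7.1 - 3.1) / 1000 = 0.004 s
NCV = dist / dt = 20 m/s


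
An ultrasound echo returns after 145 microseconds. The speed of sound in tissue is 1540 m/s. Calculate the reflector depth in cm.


depth = c * t / 2
t = 145 us = 1.4500e-04 s
depth = 1540 * 1.4500e-04 / 2
depth = 0.11165 m = 11.165 cm


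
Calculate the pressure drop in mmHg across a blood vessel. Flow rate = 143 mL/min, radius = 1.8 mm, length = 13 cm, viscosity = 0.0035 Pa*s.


dP = 8*mu*L*Q / (pi*r^4)
Q = 143 mL/min = 2.38333e-06 m^3/s
dP = 263.054 Pa = 263.054 / 133.322 mmHg = 1.973 mmHg


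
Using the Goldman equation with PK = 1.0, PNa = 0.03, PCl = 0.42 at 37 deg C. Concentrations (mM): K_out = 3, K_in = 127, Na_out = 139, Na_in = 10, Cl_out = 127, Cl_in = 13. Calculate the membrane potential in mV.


Vm = (RT/F)*ln((PK*Ko + PNa*Nao + PCl*Cli)/(PK*Ki + PNa*Nai + PCl*Clo))
Numer = 12.63, Denom = 180.64
Vm = -71.1 mV


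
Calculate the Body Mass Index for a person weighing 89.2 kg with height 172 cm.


BMI = weight / height^2
height = 172 cm = 1.72 m
BMI = 89.2 / 1.72^2
BMI = 30.15 kg/m^2


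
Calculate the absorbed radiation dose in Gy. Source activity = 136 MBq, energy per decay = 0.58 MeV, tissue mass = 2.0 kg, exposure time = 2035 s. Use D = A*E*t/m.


A = 136 MBq = 1.3600e+08 Bq
E = 0.58 MeV = 9.2916e-14 J
D = A*E*t/m = 1.3600e+08*9.2916e-14*2035/2.0
D = 0.01286 Gy


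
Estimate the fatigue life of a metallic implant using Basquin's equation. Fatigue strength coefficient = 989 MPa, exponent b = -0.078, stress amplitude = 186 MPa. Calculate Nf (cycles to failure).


sigma_a = sigma_f' * (2Nf)^b
2Nf = (sigma_a/sigma_f')^(1/b)
2Nf = (186/989)^(1/-0.078)
2Nf = 2.0120217e+09
Nf = 1.0060e+09


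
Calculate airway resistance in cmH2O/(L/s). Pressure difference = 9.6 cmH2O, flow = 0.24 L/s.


R = dP / flow
R = 9.6 / 0.24
R = 40 cmH2O/(L/s)


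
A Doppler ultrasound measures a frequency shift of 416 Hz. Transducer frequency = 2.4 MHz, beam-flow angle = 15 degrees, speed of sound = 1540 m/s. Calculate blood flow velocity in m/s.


v = fd * c / (2 * f0 * cos(theta))
v = 416 * 1540 / (2 * 2.4000e+06 * cos(15))
v = 0.1382 m/s


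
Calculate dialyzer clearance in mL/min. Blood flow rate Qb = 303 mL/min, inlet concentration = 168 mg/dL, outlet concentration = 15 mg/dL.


K = Qb * (Cb_in - Cb_out) / Cb_in
K = 303 * (168 - 15) / 168
K = 275.9 mL/min


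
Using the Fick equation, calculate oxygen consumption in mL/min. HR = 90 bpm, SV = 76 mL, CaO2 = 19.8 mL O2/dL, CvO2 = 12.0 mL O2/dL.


CO = HR*SV = 90*76/1000 = 6.84 L/min
a-v O2 diff = 19.8 - 12.0 = 7.8 mL/dL
VO2 = CO * (CaO2-CvO2) * 10 dL/L
VO2 = 6.84 * 7.8 * 10
VO2 = 533.5 mL/min


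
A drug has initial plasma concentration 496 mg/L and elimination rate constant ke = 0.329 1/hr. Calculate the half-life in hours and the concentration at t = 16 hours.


t_half = ln(2) / ke = 0.693147 / 0.329 = 2.107 hr
C(t) = C0 * exp(-ke*t) = 496 * exp(-0.329*16)
C(16) = 2.567 mg/L


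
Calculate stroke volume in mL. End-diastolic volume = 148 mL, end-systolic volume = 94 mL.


SV = EDV - ESV
SV = 148 - 94
SV = 54 mL


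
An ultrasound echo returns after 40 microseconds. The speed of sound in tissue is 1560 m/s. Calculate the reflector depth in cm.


depth = c * t / 2
t = 40 us = 4.0000e-05 s
depth = 1560 * 4.0000e-05 / 2
depth = 0.0312 m = 3.12 cm


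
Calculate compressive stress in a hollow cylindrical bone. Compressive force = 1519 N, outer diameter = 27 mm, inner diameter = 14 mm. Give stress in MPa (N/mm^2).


A = pi*(r_o^2 - r_i^2)
r_o = 13.5 mm, r_i = 7 mm
A = 418.617 mm^2
sigma = F/A = 1519 / 418.617
sigma = 3.629 MPa


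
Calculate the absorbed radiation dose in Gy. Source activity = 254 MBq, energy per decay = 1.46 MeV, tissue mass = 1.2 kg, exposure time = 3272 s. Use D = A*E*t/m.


A = 254 MBq = 2.5400e+08 Bq
E = 1.46 MeV = 2.33892e-13 J
D = A*E*t/m = 2.5400e+08*2.33892e-13*3272/1.2
D = 0.162 Gy


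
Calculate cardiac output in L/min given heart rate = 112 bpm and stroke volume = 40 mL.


CO = HR * SV
CO = 112 * 40 / 1000
CO = 4.48 L/min


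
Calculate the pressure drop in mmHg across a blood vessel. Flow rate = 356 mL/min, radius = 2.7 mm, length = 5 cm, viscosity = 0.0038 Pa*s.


dP = 8*mu*L*Q / (pi*r^4)
Q = 356 mL/min = 5.93333e-06 m^3/s
dP = 54.0178 Pa = 54.0178 / 133.322 mmHg = 0.4052 mmHg


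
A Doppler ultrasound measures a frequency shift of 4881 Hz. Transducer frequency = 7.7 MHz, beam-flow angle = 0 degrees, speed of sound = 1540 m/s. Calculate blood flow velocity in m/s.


v = fd * c / (2 * f0 * cos(theta))
v = 4881 * 1540 / (2 * 7.7000e+06 * cos(0))
v = 0.4881 m/s


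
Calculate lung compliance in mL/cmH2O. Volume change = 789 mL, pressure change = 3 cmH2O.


C = dV / dP
C = 789 / 3
C = 263 mL/cmH2O


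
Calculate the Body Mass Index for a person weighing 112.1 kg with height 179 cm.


BMI = weight / height^2
height = 179 cm = 1.79 m
BMI = 112.1 / 1.79^2
BMI = 34.99 kg/m^2


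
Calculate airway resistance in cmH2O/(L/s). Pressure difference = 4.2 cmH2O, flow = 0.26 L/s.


R = dP / flow
R = 4.2 / 0.26
R = 16.15 cmH2O/(L/s)


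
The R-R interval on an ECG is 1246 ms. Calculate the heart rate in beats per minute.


HR = 60 / RR_interval(s)
RR = 1246 ms = 1.246 s
HR = 60 / 1.246 = 48.15 bpm


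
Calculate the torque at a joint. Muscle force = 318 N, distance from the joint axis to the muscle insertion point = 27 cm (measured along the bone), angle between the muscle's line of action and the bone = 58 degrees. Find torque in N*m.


Torque = F * d * sin(theta)   (moment arm = d*sin(theta))
d = 27 cm = 0.27 m
Torque = 318 * 0.27 * sin(58)
Torque = 72.81 N*m


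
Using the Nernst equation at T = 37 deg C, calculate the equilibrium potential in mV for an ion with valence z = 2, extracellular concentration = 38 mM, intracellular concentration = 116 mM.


E = (RT/(zF)) * ln(C_out/C_in)
T = 37 + 273.15 = 310.15 K
E = (8.314 * 310.15 / (2 * 96485)) * ln(38/116)
E = -14.91 mV


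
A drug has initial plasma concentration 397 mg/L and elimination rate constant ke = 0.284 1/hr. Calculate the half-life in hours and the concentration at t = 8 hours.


t_half = ln(2) / ke = 0.693147 / 0.284 = 2.441 hr
C(t) = C0 * exp(-ke*t) = 397 * exp(-0.284*8)
C(8) = 40.93 mg/L


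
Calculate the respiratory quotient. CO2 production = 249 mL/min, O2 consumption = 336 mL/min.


RQ = VCO2 / VO2
RQ = 249 / 336
RQ = 0.7411


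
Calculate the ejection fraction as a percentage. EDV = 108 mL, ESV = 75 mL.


SV = EDV - ESV = 108 - 75 = 33 mL
EF = SV/EDV * 100 = 33/108 * 100
EF = 30.56%


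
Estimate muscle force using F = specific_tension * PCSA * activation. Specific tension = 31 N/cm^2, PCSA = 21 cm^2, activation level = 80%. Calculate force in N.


F = sigma * PCSA * activation
F = 31 * 21 * 0.8
F = 520.8 N


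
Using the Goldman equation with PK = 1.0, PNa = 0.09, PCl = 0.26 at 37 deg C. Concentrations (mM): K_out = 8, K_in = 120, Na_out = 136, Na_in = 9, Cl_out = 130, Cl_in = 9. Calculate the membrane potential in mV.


Vm = (RT/F)*ln((PK*Ko + PNa*Nao + PCl*Cli)/(PK*Ki + PNa*Nai + PCl*Clo))
Numer = 22.58, Denom = 154.61
Vm = -51.42 mV


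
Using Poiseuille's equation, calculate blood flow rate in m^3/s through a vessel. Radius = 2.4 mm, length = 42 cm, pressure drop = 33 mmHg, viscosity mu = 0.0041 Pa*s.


Q = pi*r^4*dP / (8*mu*L)
r = 0.0024 m, L = 0.42 m
dP = 33 mmHg = 4399.626 Pa
Q = 3.3288e-05 m^3/s


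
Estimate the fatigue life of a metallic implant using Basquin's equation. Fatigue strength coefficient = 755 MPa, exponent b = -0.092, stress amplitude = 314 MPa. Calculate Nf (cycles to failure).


sigma_a = sigma_f' * (2Nf)^b
2Nf = (sigma_a/sigma_f')^(1/b)
2Nf = (314/755)^(1/-0.092)
2Nf = 13851.36
Nf = 6926


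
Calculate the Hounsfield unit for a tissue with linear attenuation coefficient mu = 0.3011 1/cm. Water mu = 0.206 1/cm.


HU = ((mu_tissue - mu_water) / mu_water) * 1000
HU = ((0.3011 - 0.206) / 0.206) * 1000
HU = 461.7


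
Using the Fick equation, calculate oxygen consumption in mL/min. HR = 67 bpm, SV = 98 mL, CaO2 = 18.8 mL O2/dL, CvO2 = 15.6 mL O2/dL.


CO = HR*SV = 67*98/1000 = 6.566 L/min
a-v O2 diff = 18.8 - 15.6 = 3.2 mL/dL
VO2 = CO * (CaO2-CvO2) * 10 dL/L
VO2 = 6.566 * 3.2 * 10
VO2 = 210.1 mL/min


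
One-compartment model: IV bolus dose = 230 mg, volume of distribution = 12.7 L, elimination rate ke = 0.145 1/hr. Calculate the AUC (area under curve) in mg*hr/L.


C0 = Dose/Vd = 230/12.7 = 18.1102 mg/L
AUC = C0/ke = 18.1102/0.145
AUC = 124.9 mg*hr/L


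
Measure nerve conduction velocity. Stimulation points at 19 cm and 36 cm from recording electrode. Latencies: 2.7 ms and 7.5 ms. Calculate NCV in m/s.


Distance = (36 - 19) / 100 = 0.17 m
dt = (7.5 - 2.7) / 1000 = 0.0048 s
NCV = dist / dt = 35.42 m/s


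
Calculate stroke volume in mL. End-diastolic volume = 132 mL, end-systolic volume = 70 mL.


SV = EDV - ESV
SV = 132 - 70
SV = 62 mL


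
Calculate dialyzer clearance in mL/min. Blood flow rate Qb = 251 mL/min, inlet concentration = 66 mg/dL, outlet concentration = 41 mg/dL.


K = Qb * (Cb_in - Cb_out) / Cb_in
K = 251 * (66 - 41) / 66
K = 95.08 mL/min


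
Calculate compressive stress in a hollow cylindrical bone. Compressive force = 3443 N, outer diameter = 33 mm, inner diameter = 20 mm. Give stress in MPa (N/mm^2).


A = pi*(r_o^2 - r_i^2)
r_o = 16.5 mm, r_i = 10 mm
A = 541.139 mm^2
sigma = F/A = 3443 / 541.139
sigma = 6.363 MPa


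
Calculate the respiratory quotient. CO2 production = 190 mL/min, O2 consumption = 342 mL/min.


RQ = VCO2 / VO2
RQ = 190 / 342
RQ = 0.5556


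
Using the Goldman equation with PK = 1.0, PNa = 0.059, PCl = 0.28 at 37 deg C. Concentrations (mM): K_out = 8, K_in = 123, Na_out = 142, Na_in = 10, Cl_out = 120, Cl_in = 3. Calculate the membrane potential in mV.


Vm = (RT/F)*ln((PK*Ko + PNa*Nao + PCl*Cli)/(PK*Ki + PNa*Nai + PCl*Clo))
Numer = 17.218, Denom = 157.19
Vm = -59.1 mV


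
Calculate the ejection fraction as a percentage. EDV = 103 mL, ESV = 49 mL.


SV = EDV - ESV = 103 - 49 = 54 mL
EF = SV/EDV * 100 = 54/103 * 100
EF = 52.43%


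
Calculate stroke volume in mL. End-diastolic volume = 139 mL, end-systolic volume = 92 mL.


SV = EDV - ESV
SV = 139 - 92
SV = 47 mL


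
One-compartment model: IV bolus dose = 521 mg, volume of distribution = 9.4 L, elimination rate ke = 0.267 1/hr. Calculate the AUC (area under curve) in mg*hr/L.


C0 = Dose/Vd = 521/9.4 = 55.4255 mg/L
AUC = C0/ke = 55.4255/0.267
AUC = 207.6 mg*hr/L


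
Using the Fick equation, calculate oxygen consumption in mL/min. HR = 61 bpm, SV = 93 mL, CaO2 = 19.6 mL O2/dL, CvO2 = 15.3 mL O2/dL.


CO = HR*SV = 61*93/1000 = 5.673 L/min
a-v O2 diff = 19.6 - 15.3 = 4.3 mL/dL
VO2 = CO * (CaO2-CvO2) * 10 dL/L
VO2 = 5.673 * 4.3 * 10
VO2 = 243.9 mL/min


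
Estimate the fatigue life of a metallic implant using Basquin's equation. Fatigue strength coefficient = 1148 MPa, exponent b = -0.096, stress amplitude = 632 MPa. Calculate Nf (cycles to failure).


sigma_a = sigma_f' * (2Nf)^b
2Nf = (sigma_a/sigma_f')^(1/b)
2Nf = (632/1148)^(1/-0.096)
2Nf = 501.48556
Nf = 250.7


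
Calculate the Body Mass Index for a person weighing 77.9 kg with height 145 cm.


BMI = weight / height^2
height = 145 cm = 1.45 m
BMI = 77.9 / 1.45^2
BMI = 37.05 kg/m^2


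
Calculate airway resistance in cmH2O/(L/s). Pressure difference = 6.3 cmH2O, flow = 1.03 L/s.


R = dP / flow
R = 6.3 / 1.03
R = 6.117 cmH2O/(L/s)


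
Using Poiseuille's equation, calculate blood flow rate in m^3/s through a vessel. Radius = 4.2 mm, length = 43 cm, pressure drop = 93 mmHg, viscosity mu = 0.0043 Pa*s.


Q = pi*r^4*dP / (8*mu*L)
r = 0.0042 m, L = 0.43 m
dP = 93 mmHg = 12398.946 Pa
Q = 8.1942e-04 m^3/s


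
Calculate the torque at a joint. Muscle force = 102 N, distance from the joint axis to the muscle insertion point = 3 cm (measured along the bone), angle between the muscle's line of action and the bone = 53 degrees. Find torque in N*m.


Torque = F * d * sin(theta)   (moment arm = d*sin(theta))
d = 3 cm = 0.03 m
Torque = 102 * 0.03 * sin(53)
Torque = 2.444 N*m


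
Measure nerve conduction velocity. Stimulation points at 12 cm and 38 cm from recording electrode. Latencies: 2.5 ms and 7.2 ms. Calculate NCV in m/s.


Distance = (38 - 12) / 100 = 0.26 m
dt = (7.2 - 2.5) / 1000 = 0.0047 s
NCV = dist / dt = 55.32 m/s


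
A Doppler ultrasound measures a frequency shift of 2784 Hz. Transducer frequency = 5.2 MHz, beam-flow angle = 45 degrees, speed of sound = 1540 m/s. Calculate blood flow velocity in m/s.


v = fd * c / (2 * f0 * cos(theta))
v = 2784 * 1540 / (2 * 5.2000e+06 * cos(45))
v = 0.583 m/s


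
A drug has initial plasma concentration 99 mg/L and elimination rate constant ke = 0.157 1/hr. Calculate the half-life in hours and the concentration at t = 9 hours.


t_half = ln(2) / ke = 0.693147 / 0.157 = 4.415 hr
C(t) = C0 * exp(-ke*t) = 99 * exp(-0.157*9)
C(9) = 24.1 mg/L


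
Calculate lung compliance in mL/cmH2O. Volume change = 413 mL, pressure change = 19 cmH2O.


C = dV / dP
C = 413 / 19
C = 21.74 mL/cmH2O


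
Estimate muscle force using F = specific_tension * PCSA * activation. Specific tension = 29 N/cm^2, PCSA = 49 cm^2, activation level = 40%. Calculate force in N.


F = sigma * PCSA * activation
F = 29 * 49 * 0.4
F = 568.4 N


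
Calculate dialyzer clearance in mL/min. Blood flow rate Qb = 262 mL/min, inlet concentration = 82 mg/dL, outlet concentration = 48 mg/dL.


K = Qb * (Cb_in - Cb_out) / Cb_in
K = 262 * (82 - 48) / 82
K = 108.6 mL/min


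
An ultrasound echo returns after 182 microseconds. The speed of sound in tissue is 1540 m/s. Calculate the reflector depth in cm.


depth = c * t / 2
t = 182 us = 1.8200e-04 s
depth = 1540 * 1.8200e-04 / 2
depth = 0.14014 m = 14.014 cm


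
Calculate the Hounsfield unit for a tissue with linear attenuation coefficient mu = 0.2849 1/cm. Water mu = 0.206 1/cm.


HU = ((mu_tissue - mu_water) / mu_water) * 1000
HU = ((0.2849 - 0.206) / 0.206) * 1000
HU = 383


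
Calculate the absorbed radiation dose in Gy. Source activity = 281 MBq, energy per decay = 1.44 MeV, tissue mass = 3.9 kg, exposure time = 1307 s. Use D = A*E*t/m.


A = 281 MBq = 2.8100e+08 Bq
E = 1.44 MeV = 2.30688e-13 J
D = A*E*t/m = 2.8100e+08*2.30688e-13*1307/3.9
D = 0.02172 Gy


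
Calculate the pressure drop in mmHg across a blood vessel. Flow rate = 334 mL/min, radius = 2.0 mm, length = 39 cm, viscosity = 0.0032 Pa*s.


dP = 8*mu*L*Q / (pi*r^4)
Q = 334 mL/min = 5.56667e-06 m^3/s
dP = 1105.68 Pa = 1105.68 / 133.322 mmHg = 8.293 mmHg


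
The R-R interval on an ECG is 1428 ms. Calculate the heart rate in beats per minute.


HR = 60 / RR_interval(s)
RR = 1428 ms = 1.428 s
HR = 60 / 1.428 = 42.02 bpm


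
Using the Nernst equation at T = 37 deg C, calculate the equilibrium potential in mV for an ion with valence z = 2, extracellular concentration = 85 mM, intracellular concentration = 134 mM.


E = (RT/(zF)) * ln(C_out/C_in)
T = 37 + 273.15 = 310.15 K
E = (8.314 * 310.15 / (2 * 96485)) * ln(85/134)
E = -6.083 mV


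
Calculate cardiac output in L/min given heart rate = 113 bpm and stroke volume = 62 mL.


CO = HR * SV
CO = 113 * 62 / 1000
CO = 7.006 L/min


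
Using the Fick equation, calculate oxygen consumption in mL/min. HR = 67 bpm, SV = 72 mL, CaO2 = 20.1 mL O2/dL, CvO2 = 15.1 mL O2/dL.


CO = HR*SV = 67*72/1000 = 4.824 L/min
a-v O2 diff = 20.1 - 15.1 = 5 mL/dL
VO2 = CO * (CaO2-CvO2) * 10 dL/L
VO2 = 4.824 * 5 * 10
VO2 = 241.2 mL/min


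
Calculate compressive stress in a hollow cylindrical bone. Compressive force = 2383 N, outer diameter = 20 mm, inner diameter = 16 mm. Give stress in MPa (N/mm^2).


A = pi*(r_o^2 - r_i^2)
r_o = 10 mm, r_i = 8 mm
A = 113.097 mm^2
sigma = F/A = 2383 / 113.097
sigma = 21.07 MPa


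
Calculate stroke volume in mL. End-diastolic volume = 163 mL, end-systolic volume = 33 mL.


SV = EDV - ESV
SV = 163 - 33
SV = 130 mL


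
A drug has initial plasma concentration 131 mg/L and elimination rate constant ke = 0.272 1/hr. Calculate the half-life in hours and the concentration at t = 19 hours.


t_half = ln(2) / ke = 0.693147 / 0.272 = 2.548 hr
C(t) = C0 * exp(-ke*t) = 131 * exp(-0.272*19)
C(19) = 0.7462 mg/L


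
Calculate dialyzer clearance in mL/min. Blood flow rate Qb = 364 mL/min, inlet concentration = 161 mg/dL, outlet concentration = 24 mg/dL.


K = Qb * (Cb_in - Cb_out) / Cb_in
K = 364 * (161 - 24) / 161
K = 309.7 mL/min


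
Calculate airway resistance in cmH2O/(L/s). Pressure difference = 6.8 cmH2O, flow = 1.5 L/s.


R = dP / flow
R = 6.8 / 1.5
R = 4.533 cmH2O/(L/s)


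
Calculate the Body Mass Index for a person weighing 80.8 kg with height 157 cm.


BMI = weight / height^2
height = 157 cm = 1.57 m
BMI = 80.8 / 1.57^2
BMI = 32.78 kg/m^2


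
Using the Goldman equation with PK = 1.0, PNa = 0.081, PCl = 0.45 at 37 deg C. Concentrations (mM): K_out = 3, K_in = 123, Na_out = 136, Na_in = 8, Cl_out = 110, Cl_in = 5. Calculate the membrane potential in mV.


Vm = (RT/F)*ln((PK*Ko + PNa*Nao + PCl*Cli)/(PK*Ki + PNa*Nai + PCl*Clo))
Numer = 16.266, Denom = 173.148
Vm = -63.21 mV


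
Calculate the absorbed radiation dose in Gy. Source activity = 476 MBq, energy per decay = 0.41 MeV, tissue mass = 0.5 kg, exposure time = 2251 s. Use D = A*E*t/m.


A = 476 MBq = 4.7600e+08 Bq
E = 0.41 MeV = 6.5682e-14 J
D = A*E*t/m = 4.7600e+08*6.5682e-14*2251/0.5
D = 0.1408 Gy


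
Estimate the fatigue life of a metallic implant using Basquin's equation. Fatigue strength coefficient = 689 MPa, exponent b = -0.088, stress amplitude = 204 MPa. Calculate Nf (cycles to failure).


sigma_a = sigma_f' * (2Nf)^b
2Nf = (sigma_a/sigma_f')^(1/b)
2Nf = (204/689)^(1/-0.088)
2Nf = 1015532.4
Nf = 5.078e+05


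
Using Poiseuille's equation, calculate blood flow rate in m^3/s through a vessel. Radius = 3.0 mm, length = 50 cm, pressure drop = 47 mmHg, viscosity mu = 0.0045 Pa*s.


Q = pi*r^4*dP / (8*mu*L)
r = 0.003 m, L = 0.5 m
dP = 47 mmHg = 6266.134 Pa
Q = 8.8585e-05 m^3/s


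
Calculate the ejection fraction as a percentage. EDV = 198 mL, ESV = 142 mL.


SV = EDV - ESV = 198 - 142 = 56 mL
EF = SV/EDV * 100 = 56/198 * 100
EF = 28.28%


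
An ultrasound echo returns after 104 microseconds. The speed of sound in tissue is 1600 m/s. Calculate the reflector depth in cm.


depth = c * t / 2
t = 104 us = 1.0400e-04 s
depth = 1600 * 1.0400e-04 / 2
depth = 0.0832 m = 8.32 cm


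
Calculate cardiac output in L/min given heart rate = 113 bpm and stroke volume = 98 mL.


CO = HR * SV
CO = 113 * 98 / 1000
CO = 11.07 L/min


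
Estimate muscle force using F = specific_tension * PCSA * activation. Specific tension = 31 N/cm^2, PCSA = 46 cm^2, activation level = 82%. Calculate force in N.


F = sigma * PCSA * activation
F = 31 * 46 * 0.82
F = 1169 N


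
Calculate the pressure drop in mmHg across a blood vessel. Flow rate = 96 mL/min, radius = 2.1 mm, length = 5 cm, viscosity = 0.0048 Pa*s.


dP = 8*mu*L*Q / (pi*r^4)
Q = 96 mL/min = 1.6e-06 m^3/s
dP = 50.2799 Pa = 50.2799 / 133.322 mmHg = 0.3771 mmHg


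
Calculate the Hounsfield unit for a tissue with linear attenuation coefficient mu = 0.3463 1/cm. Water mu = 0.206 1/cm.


HU = ((mu_tissue - mu_water) / mu_water) * 1000
HU = ((0.3463 - 0.206) / 0.206) * 1000
HU = 681.1


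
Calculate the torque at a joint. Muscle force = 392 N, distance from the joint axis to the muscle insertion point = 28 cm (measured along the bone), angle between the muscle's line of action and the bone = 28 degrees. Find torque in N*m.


Torque = F * d * sin(theta)   (moment arm = d*sin(theta))
d = 28 cm = 0.28 m
Torque = 392 * 0.28 * sin(28)
Torque = 51.53 N*m


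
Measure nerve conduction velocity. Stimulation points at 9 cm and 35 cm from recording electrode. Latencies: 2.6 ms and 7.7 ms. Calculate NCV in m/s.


Distance = (35 - 9) / 100 = 0.26 m
dt = (7.7 - 2.6) / 1000 = 0.0051 s
NCV = dist / dt = 50.98 m/s


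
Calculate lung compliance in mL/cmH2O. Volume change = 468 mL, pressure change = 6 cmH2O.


C = dV / dP
C = 468 / 6
C = 78 mL/cmH2O


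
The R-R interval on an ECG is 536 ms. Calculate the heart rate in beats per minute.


HR = 60 / RR_interval(s)
RR = 536 ms = 0.536 s
HR = 60 / 0.536 = 111.9 bpm


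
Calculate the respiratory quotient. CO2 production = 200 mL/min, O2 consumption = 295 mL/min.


RQ = VCO2 / VO2
RQ = 200 / 295
RQ = 0.678


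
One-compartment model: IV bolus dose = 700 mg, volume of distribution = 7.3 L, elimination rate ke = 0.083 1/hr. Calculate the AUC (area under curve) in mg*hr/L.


C0 = Dose/Vd = 700/7.3 = 95.8904 mg/L
AUC = C0/ke = 95.8904/0.083
AUC = 1155 mg*hr/L


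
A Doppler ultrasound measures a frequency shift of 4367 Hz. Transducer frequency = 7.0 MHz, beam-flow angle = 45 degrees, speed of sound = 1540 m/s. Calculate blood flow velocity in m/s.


v = fd * c / (2 * f0 * cos(theta))
v = 4367 * 1540 / (2 * 7.0000e+06 * cos(45))
v = 0.6793 m/s


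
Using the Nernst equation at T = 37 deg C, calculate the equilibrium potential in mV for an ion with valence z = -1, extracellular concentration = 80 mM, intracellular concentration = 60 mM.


E = (RT/(zF)) * ln(C_out/C_in)
T = 37 + 273.15 = 310.15 K
E = (8.314 * 310.15 / (-1 * 96485)) * ln(80/60)
E = -7.688 mV


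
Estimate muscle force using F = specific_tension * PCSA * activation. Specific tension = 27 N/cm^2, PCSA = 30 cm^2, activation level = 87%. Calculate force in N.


F = sigma * PCSA * activation
F = 27 * 30 * 0.87
F = 704.7 N


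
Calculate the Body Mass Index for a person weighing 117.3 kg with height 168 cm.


BMI = weight / height^2
height = 168 cm = 1.68 m
BMI = 117.3 / 1.68^2
BMI = 41.56 kg/m^2


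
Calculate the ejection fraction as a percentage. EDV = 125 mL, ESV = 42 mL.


SV = EDV - ESV = 125 - 42 = 83 mL
EF = SV/EDV * 100 = 83/125 * 100
EF = 66.4%


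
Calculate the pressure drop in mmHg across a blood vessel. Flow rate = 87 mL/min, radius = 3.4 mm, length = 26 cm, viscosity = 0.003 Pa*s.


dP = 8*mu*L*Q / (pi*r^4)
Q = 87 mL/min = 1.45e-06 m^3/s
dP = 21.552 Pa = 21.552 / 133.322 mmHg = 0.1617 mmHg


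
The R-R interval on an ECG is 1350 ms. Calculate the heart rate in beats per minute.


HR = 60 / RR_interval(s)
RR = 1350 ms = 1.35 s
HR = 60 / 1.35 = 44.44 bpm


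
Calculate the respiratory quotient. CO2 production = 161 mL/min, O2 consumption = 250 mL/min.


RQ = VCO2 / VO2
RQ = 161 / 250
RQ = 0.644


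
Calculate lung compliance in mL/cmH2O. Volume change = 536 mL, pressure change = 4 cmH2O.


C = dV / dP
C = 536 / 4
C = 134 mL/cmH2O


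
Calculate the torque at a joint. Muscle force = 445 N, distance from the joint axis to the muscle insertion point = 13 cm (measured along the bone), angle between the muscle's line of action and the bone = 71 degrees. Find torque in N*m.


Torque = F * d * sin(theta)   (moment arm = d*sin(theta))
d = 13 cm = 0.13 m
Torque = 445 * 0.13 * sin(71)
Torque = 54.7 N*m


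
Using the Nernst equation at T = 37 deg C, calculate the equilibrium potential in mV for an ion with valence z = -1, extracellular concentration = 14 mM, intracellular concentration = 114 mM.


E = (RT/(zF)) * ln(C_out/C_in)
T = 37 + 273.15 = 310.15 K
E = (8.314 * 310.15 / (-1 * 96485)) * ln(14/114)
E = 56.05 mV


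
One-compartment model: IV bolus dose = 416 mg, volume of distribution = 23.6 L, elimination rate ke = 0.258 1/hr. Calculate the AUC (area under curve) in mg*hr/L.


C0 = Dose/Vd = 416/23.6 = 17.6271 mg/L
AUC = C0/ke = 17.6271/0.258
AUC = 68.32 mg*hr/L
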